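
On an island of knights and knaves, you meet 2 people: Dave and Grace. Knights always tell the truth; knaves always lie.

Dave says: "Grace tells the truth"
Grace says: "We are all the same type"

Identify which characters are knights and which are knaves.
Dave is a knight.
Grace is a knight.

Verification:
- Dave (knight) says "Grace tells the truth" - this is TRUE because Grace is a knight.
- Grace (knight) says "We are all the same type" - this is TRUE because Dave and Grace are knights.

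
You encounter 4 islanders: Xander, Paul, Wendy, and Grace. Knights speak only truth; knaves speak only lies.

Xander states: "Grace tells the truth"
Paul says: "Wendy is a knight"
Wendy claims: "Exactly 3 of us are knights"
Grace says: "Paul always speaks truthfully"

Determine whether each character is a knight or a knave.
Xander is a knave.
Paul is a knave.
Wendy is a knave.
Grace is a knave.

Verification:
- Xander (knave) says "Grace tells the truth" - this is FALSE (a lie) because Grace is a knave.
- Paul (knave) says "Wendy is a knight" - this is FALSE (a lie) because Wendy is a knave.
- Wendy (knave) says "Exactly 3 of us are knights" - this is FALSE (a lie) because there are 0 knights.
- Grace (knave) says "Paul always speaks truthfully" - this is FALSE (a lie) because Paul is a knave.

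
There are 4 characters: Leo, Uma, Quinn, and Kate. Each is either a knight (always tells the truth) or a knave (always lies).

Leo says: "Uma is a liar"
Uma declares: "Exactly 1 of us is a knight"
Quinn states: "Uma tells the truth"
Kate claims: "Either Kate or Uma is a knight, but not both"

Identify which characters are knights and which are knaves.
Leo is a knight.
Uma is a knave.
Quinn is a knave.
Kate is a knight.

Verification:
- Leo (knight) says "Uma is a liar" - this is TRUE because Uma is a knave.
- Uma (knave) says "Exactly 1 of us is a knight" - this is FALSE (a lie) because there are 2 knights.
- Quinn (knave) says "Uma tells the truth" - this is FALSE (a lie) because Uma is a knave.
- Kate (knight) says "Either Kate or Uma is a knight, but not both" - this is TRUE because Kate is a knight and Uma is a knave.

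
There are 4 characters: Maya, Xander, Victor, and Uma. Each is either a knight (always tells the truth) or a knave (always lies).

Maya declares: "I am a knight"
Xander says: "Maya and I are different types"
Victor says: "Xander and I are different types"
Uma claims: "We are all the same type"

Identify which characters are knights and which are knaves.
Maya is a knave.
Xander is a knave.
Victor is a knight.
Uma is a knave.

Verification:
- Maya (knave) says "I am a knight" - this is FALSE (a lie) because Maya is a knave.
- Xander (knave) says "Maya and I are different types" - this is FALSE (a lie) because Xander is a knave and Maya is a knave.
- Victor (knight) says "Xander and I are different types" - this is TRUE because Victor is a knight and Xander is a knave.
- Uma (knave) says "We are all the same type" - this is FALSE (a lie) because Victor is a knight and Maya, Xander, and Uma are knaves.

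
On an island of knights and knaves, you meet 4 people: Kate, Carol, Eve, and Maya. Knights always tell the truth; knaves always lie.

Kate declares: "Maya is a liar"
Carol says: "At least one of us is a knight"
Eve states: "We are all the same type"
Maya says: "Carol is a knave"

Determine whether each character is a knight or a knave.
Kate is a knight.
Carol is a knight.
Eve is a knave.
Maya is a knave.

Verification:
- Kate (knight) says "Maya is a liar" - this is TRUE because Maya is a knave.
- Carol (knight) says "At least one of us is a knight" - this is TRUE because Kate and Carol are knights.
- Eve (knave) says "We are all the same type" - this is FALSE (a lie) because Kate and Carol are knights and Eve and Maya are knaves.
- Maya (knave) says "Carol is a knave" - this is FALSE (a lie) because Carol is a knight.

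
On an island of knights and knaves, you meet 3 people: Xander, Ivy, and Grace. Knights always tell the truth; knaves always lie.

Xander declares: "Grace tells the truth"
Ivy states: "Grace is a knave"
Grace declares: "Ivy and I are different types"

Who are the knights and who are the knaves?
Xander is a knight.
Ivy is a knave.
Grace is a knight.

Verification:
- Xander (knight) says "Grace tells the truth" - this is TRUE because Grace is a knight.
- Ivy (knave) says "Grace is a knave" - this is FALSE (a lie) because Grace is a knight.
- Grace (knight) says "Ivy and I are different types" - this is TRUE because Grace is a knight and Ivy is a knave.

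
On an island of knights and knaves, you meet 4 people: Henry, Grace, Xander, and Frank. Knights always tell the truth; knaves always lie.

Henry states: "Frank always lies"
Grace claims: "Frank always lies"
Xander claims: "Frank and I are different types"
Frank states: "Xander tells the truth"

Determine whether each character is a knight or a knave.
Henry is a knight.
Grace is a knight.
Xander is a knave.
Frank is a knave.

Verification:
- Henry (knight) says "Frank always lies" - this is TRUE because Frank is a knave.
- Grace (knight) says "Frank always lies" - this is TRUE because Frank is a knave.
- Xander (knave) says "Frank and I are different types" - this is FALSE (a lie) because Xander is a knave and Frank is a knave.
- Frank (knave) says "Xander tells the truth" - this is FALSE (a lie) because Xander is a knave.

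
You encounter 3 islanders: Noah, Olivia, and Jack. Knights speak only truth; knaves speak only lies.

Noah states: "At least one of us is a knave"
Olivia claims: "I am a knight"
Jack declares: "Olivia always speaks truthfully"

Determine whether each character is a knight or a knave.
Noah is a knight.
Olivia is a knave.
Jack is a knave.

Verification:
- Noah (knight) says "At least one of us is a knave" - this is TRUE because Olivia and Jack are knaves.
- Olivia (knave) says "I am a knight" - this is FALSE (a lie) because Olivia is a knave.
- Jack (knave) says "Olivia always speaks truthfully" - this is FALSE (a lie) because Olivia is a knave.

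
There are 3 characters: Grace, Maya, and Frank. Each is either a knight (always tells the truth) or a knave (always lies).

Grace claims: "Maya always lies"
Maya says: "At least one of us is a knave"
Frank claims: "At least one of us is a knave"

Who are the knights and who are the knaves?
Grace is a knave.
Maya is a knight.
Frank is a knight.

Verification:
- Grace (knave) says "Maya always lies" - this is FALSE (a lie) because Maya is a knight.
- Maya (knight) says "At least one of us is a knave" - this is TRUE because Grace is a knave.
- Frank (knight) says "At least one of us is a knave" - this is TRUE because Grace is a knave.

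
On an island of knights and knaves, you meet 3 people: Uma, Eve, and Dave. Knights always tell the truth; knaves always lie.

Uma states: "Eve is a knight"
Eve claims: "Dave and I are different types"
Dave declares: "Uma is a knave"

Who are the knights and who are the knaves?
Uma is a knight.
Eve is a knight.
Dave is a knave.

Verification:
- Uma (knight) says "Eve is a knight" - this is TRUE because Eve is a knight.
- Eve (knight) says "Dave and I are different types" - this is TRUE because Eve is a knight and Dave is a knave.
- Dave (knave) says "Uma is a knave" - this is FALSE (a lie) because Uma is a knight.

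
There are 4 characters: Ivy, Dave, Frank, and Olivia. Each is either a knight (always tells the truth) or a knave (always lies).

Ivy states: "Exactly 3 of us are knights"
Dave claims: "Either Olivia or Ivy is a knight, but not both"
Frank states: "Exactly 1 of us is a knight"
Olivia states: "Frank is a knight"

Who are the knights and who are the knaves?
Ivy is a knave.
Dave is a knave.
Frank is a knave.
Olivia is a knave.

Verification:
- Ivy (knave) says "Exactly 3 of us are knights" - this is FALSE (a lie) because there are 0 knights.
- Dave (knave) says "Either Olivia or Ivy is a knight, but not both" - this is FALSE (a lie) because Olivia is a knave and Ivy is a knave.
- Frank (knave) says "Exactly 1 of us is a knight" - this is FALSE (a lie) because there are 0 knights.
- Olivia (knave) says "Frank is a knight" - this is FALSE (a lie) because Frank is a knave.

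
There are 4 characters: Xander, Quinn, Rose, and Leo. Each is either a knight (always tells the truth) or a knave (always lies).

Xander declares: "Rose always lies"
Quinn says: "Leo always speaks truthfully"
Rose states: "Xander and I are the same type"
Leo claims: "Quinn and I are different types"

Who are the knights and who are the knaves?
Xander is a knight.
Quinn is a knave.
Rose is a knave.
Leo is a knave.

Verification:
- Xander (knight) says "Rose always lies" - this is TRUE because Rose is a knave.
- Quinn (knave) says "Leo always speaks truthfully" - this is FALSE (a lie) because Leo is a knave.
- Rose (knave) says "Xander and I are the same type" - this is FALSE (a lie) because Rose is a knave and Xander is a knight.
- Leo (knave) says "Quinn and I are different types" - this is FALSE (a lie) because Leo is a knave and Quinn is a knave.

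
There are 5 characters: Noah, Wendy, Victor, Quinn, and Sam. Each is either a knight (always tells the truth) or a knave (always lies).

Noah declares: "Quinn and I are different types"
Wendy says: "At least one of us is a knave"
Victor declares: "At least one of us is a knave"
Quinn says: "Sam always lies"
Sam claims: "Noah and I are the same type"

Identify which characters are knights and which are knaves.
Noah is a knight.
Wendy is a knight.
Victor is a knight.
Quinn is a knave.
Sam is a knight.

Verification:
- Noah (knight) says "Quinn and I are different types" - this is TRUE because Noah is a knight and Quinn is a knave.
- Wendy (knight) says "At least one of us is a knave" - this is TRUE because Quinn is a knave.
- Victor (knight) says "At least one of us is a knave" - this is TRUE because Quinn is a knave.
- Quinn (knave) says "Sam always lies" - this is FALSE (a lie) because Sam is a knight.
- Sam (knight) says "Noah and I are the same type" - this is TRUE because Sam is a knight and Noah is a knight.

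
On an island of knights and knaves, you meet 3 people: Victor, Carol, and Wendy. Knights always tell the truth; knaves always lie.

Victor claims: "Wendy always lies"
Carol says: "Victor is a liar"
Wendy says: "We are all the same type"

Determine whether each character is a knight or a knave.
Victor is a knight.
Carol is a knave.
Wendy is a knave.

Verification:
- Victor (knight) says "Wendy always lies" - this is TRUE because Wendy is a knave.
- Carol (knave) says "Victor is a liar" - this is FALSE (a lie) because Victor is a knight.
- Wendy (knave) says "We are all the same type" - this is FALSE (a lie) because Victor is a knight and Carol and Wendy are knaves.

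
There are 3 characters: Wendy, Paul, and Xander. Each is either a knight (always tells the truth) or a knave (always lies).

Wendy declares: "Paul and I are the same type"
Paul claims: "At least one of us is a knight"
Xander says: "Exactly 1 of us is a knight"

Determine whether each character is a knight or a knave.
Wendy is a knight.
Paul is a knight.
Xander is a knave.

Verification:
- Wendy (knight) says "Paul and I are the same type" - this is TRUE because Wendy is a knight and Paul is a knight.
- Paul (knight) says "At least one of us is a knight" - this is TRUE because Wendy and Paul are knights.
- Xander (knave) says "Exactly 1 of us is a knight" - this is FALSE (a lie) because there are 2 knights.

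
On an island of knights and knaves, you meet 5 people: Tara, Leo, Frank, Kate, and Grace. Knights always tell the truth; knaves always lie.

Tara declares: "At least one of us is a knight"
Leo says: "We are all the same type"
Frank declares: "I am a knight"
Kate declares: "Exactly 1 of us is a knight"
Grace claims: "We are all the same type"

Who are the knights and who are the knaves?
Tara is a knight.
Leo is a knave.
Frank is a knight.
Kate is a knave.
Grace is a knave.

Verification:
- Tara (knight) says "At least one of us is a knight" - this is TRUE because Tara and Frank are knights.
- Leo (knave) says "We are all the same type" - this is FALSE (a lie) because Tara and Frank are knights and Leo, Kate, and Grace are knaves.
- Frank (knight) says "I am a knight" - this is TRUE because Frank is a knight.
- Kate (knave) says "Exactly 1 of us is a knight" - this is FALSE (a lie) because there are 2 knights.
- Grace (knave) says "We are all the same type" - this is FALSE (a lie) because Tara and Frank are knights and Leo, Kate, and Grace are knaves.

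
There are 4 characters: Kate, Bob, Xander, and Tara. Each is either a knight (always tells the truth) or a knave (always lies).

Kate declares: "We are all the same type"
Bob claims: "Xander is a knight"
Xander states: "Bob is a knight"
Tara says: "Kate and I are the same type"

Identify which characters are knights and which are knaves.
Kate is a knight.
Bob is a knight.
Xander is a knight.
Tara is a knight.

Verification:
- Kate (knight) says "We are all the same type" - this is TRUE because Kate, Bob, Xander, and Tara are knights.
- Bob (knight) says "Xander is a knight" - this is TRUE because Xander is a knight.
- Xander (knight) says "Bob is a knight" - this is TRUE because Bob is a knight.
- Tara (knight) says "Kate and I are the same type" - this is TRUE because Tara is a knight and Kate is a knight.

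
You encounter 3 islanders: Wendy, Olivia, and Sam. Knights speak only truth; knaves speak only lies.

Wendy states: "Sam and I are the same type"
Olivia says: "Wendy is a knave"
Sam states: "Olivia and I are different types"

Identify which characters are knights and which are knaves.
Wendy is a knight.
Olivia is a knave.
Sam is a knight.

Verification:
- Wendy (knight) says "Sam and I are the same type" - this is TRUE because Wendy is a knight and Sam is a knight.
- Olivia (knave) says "Wendy is a knave" - this is FALSE (a lie) because Wendy is a knight.
- Sam (knight) says "Olivia and I are different types" - this is TRUE because Sam is a knight and Olivia is a knave.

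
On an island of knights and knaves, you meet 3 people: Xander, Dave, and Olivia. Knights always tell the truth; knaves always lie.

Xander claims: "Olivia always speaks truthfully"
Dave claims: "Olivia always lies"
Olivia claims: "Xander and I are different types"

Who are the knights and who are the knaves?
Xander is a knave.
Dave is a knight.
Olivia is a knave.

Verification:
- Xander (knave) says "Olivia always speaks truthfully" - this is FALSE (a lie) because Olivia is a knave.
- Dave (knight) says "Olivia always lies" - this is TRUE because Olivia is a knave.
- Olivia (knave) says "Xander and I are different types" - this is FALSE (a lie) because Olivia is a knave and Xander is a knave.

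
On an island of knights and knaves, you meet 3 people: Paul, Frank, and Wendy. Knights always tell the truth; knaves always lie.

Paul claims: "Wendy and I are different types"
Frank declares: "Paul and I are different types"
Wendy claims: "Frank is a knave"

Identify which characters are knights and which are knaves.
Paul is a knave.
Frank is a knight.
Wendy is a knave.

Verification:
- Paul (knave) says "Wendy and I are different types" - this is FALSE (a lie) because Paul is a knave and Wendy is a knave.
- Frank (knight) says "Paul and I are different types" - this is TRUE because Frank is a knight and Paul is a knave.
- Wendy (knave) says "Frank is a knave" - this is FALSE (a lie) because Frank is a knight.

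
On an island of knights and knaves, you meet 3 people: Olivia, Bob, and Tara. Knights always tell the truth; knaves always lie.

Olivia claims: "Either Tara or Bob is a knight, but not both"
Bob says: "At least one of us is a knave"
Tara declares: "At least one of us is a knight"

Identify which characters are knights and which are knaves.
Olivia is a knave.
Bob is a knight.
Tara is a knight.

Verification:
- Olivia (knave) says "Either Tara or Bob is a knight, but not both" - this is FALSE (a lie) because Tara is a knight and Bob is a knight.
- Bob (knight) says "At least one of us is a knave" - this is TRUE because Olivia is a knave.
- Tara (knight) says "At least one of us is a knight" - this is TRUE because Bob and Tara are knights.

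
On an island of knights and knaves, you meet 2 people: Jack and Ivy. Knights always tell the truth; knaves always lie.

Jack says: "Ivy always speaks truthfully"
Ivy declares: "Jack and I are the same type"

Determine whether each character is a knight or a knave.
Jack is a knight.
Ivy is a knight.

Verification:
- Jack (knight) says "Ivy always speaks truthfully" - this is TRUE because Ivy is a knight.
- Ivy (knight) says "Jack and I are the same type" - this is TRUE because Ivy is a knight and Jack is a knight.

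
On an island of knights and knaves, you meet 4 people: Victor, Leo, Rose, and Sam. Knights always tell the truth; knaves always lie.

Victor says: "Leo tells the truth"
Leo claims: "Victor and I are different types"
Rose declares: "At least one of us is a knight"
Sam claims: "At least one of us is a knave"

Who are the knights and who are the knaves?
Victor is a knave.
Leo is a knave.
Rose is a knight.
Sam is a knight.

Verification:
- Victor (knave) says "Leo tells the truth" - this is FALSE (a lie) because Leo is a knave.
- Leo (knave) says "Victor and I are different types" - this is FALSE (a lie) because Leo is a knave and Victor is a knave.
- Rose (knight) says "At least one of us is a knight" - this is TRUE because Rose and Sam are knights.
- Sam (knight) says "At least one of us is a knave" - this is TRUE because Victor and Leo are knaves.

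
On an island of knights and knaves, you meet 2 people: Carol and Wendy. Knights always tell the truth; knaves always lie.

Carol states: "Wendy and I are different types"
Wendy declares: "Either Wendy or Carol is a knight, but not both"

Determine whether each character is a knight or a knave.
Carol is a knave.
Wendy is a knave.

Verification:
- Carol (knave) says "Wendy and I are different types" - this is FALSE (a lie) because Carol is a knave and Wendy is a knave.
- Wendy (knave) says "Either Wendy or Carol is a knight, but not both" - this is FALSE (a lie) because Wendy is a knave and Carol is a knave.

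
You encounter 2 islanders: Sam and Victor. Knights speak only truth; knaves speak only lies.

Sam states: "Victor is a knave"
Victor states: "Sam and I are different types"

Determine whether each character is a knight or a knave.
Sam is a knave.
Victor is a knight.

Verification:
- Sam (knave) says "Victor is a knave" - this is FALSE (a lie) because Victor is a knight.
- Victor (knight) says "Sam and I are different types" - this is TRUE because Victor is a knight and Sam is a knave.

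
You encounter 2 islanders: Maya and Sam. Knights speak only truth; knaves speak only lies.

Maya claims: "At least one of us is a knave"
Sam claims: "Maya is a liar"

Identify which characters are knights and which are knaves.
Maya is a knight.
Sam is a knave.

Verification:
- Maya (knight) says "At least one of us is a knave" - this is TRUE because Sam is a knave.
- Sam (knave) says "Maya is a liar" - this is FALSE (a lie) because Maya is a knight.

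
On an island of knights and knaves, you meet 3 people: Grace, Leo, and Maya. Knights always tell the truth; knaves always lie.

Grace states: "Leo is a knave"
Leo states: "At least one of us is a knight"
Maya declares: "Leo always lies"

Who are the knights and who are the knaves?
Grace is a knave.
Leo is a knight.
Maya is a knave.

Verification:
- Grace (knave) says "Leo is a knave" - this is FALSE (a lie) because Leo is a knight.
- Leo (knight) says "At least one of us is a knight" - this is TRUE because Leo is a knight.
- Maya (knave) says "Leo always lies" - this is FALSE (a lie) because Leo is a knight.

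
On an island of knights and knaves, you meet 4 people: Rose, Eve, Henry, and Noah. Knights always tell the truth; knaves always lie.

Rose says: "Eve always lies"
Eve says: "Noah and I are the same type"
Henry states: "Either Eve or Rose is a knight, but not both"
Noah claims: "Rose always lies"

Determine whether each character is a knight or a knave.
Rose is a knave.
Eve is a knight.
Henry is a knight.
Noah is a knight.

Verification:
- Rose (knave) says "Eve always lies" - this is FALSE (a lie) because Eve is a knight.
- Eve (knight) says "Noah and I are the same type" - this is TRUE because Eve is a knight and Noah is a knight.
- Henry (knight) says "Either Eve or Rose is a knight, but not both" - this is TRUE because Eve is a knight and Rose is a knave.
- Noah (knight) says "Rose always lies" - this is TRUE because Rose is a knave.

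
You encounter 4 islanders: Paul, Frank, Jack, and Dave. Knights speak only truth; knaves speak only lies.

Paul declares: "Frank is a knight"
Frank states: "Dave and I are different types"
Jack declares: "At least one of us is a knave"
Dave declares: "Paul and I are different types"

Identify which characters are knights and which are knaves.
Paul is a knave.
Frank is a knave.
Jack is a knight.
Dave is a knave.

Verification:
- Paul (knave) says "Frank is a knight" - this is FALSE (a lie) because Frank is a knave.
- Frank (knave) says "Dave and I are different types" - this is FALSE (a lie) because Frank is a knave and Dave is a knave.
- Jack (knight) says "At least one of us is a knave" - this is TRUE because Paul, Frank, and Dave are knaves.
- Dave (knave) says "Paul and I are different types" - this is FALSE (a lie) because Dave is a knave and Paul is a knave.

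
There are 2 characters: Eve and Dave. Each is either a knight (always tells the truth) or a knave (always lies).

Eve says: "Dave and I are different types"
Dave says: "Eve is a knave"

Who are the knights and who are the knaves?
Eve is a knight.
Dave is a knave.

Verification:
- Eve (knight) says "Dave and I are different types" - this is TRUE because Eve is a knight and Dave is a knave.
- Dave (knave) says "Eve is a knave" - this is FALSE (a lie) because Eve is a knight.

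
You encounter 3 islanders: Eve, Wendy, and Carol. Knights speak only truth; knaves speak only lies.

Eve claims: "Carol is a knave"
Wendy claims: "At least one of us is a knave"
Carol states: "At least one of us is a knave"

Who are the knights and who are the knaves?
Eve is a knave.
Wendy is a knight.
Carol is a knight.

Verification:
- Eve (knave) says "Carol is a knave" - this is FALSE (a lie) because Carol is a knight.
- Wendy (knight) says "At least one of us is a knave" - this is TRUE because Eve is a knave.
- Carol (knight) says "At least one of us is a knave" - this is TRUE because Eve is a knave.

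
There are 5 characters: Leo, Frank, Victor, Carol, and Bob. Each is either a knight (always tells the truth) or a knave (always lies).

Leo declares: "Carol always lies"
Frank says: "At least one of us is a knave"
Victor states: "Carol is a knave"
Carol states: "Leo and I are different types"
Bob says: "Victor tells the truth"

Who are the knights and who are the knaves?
Leo is a knave.
Frank is a knight.
Victor is a knave.
Carol is a knight.
Bob is a knave.

Verification:
- Leo (knave) says "Carol always lies" - this is FALSE (a lie) because Carol is a knight.
- Frank (knight) says "At least one of us is a knave" - this is TRUE because Leo, Victor, and Bob are knaves.
- Victor (knave) says "Carol is a knave" - this is FALSE (a lie) because Carol is a knight.
- Carol (knight) says "Leo and I are different types" - this is TRUE because Carol is a knight and Leo is a knave.
- Bob (knave) says "Victor tells the truth" - this is FALSE (a lie) because Victor is a knave.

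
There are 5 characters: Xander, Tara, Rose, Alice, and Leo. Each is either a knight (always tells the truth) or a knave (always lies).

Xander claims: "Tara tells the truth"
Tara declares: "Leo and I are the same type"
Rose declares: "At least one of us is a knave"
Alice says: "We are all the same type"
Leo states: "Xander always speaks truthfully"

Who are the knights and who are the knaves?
Xander is a knight.
Tara is a knight.
Rose is a knight.
Alice is a knave.
Leo is a knight.

Verification:
- Xander (knight) says "Tara tells the truth" - this is TRUE because Tara is a knight.
- Tara (knight) says "Leo and I are the same type" - this is TRUE because Tara is a knight and Leo is a knight.
- Rose (knight) says "At least one of us is a knave" - this is TRUE because Alice is a knave.
- Alice (knave) says "We are all the same type" - this is FALSE (a lie) because Xander, Tara, Rose, and Leo are knights and Alice is a knave.
- Leo (knight) says "Xander always speaks truthfully" - this is TRUE because Xander is a knight.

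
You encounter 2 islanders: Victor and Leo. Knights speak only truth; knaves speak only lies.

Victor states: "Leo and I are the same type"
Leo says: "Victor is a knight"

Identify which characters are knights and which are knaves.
Victor is a knight.
Leo is a knight.

Verification:
- Victor (knight) says "Leo and I are the same type" - this is TRUE because Victor is a knight and Leo is a knight.
- Leo (knight) says "Victor is a knight" - this is TRUE because Victor is a knight.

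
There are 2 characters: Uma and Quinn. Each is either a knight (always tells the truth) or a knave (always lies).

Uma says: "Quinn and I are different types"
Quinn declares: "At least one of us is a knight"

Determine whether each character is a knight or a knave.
Uma is a knave.
Quinn is a knave.

Verification:
- Uma (knave) says "Quinn and I are different types" - this is FALSE (a lie) because Uma is a knave and Quinn is a knave.
- Quinn (knave) says "At least one of us is a knight" - this is FALSE (a lie) because no one is a knight.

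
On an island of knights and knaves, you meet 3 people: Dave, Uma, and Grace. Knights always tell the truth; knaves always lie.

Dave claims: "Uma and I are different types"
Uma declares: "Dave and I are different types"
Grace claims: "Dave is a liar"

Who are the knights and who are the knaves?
Dave is a knave.
Uma is a knave.
Grace is a knight.

Verification:
- Dave (knave) says "Uma and I are different types" - this is FALSE (a lie) because Dave is a knave and Uma is a knave.
- Uma (knave) says "Dave and I are different types" - this is FALSE (a lie) because Uma is a knave and Dave is a knave.
- Grace (knight) says "Dave is a liar" - this is TRUE because Dave is a knave.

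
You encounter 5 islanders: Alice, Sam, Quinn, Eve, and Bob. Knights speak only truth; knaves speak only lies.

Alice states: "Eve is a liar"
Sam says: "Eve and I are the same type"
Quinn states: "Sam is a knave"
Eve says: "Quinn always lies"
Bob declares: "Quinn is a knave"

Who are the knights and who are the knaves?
Alice is a knave.
Sam is a knight.
Quinn is a knave.
Eve is a knight.
Bob is a knight.

Verification:
- Alice (knave) says "Eve is a liar" - this is FALSE (a lie) because Eve is a knight.
- Sam (knight) says "Eve and I are the same type" - this is TRUE because Sam is a knight and Eve is a knight.
- Quinn (knave) says "Sam is a knave" - this is FALSE (a lie) because Sam is a knight.
- Eve (knight) says "Quinn always lies" - this is TRUE because Quinn is a knave.
- Bob (knight) says "Quinn is a knave" - this is TRUE because Quinn is a knave.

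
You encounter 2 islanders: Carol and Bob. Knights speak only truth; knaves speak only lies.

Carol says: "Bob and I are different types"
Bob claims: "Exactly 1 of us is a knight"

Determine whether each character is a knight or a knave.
Carol is a knave.
Bob is a knave.

Verification:
- Carol (knave) says "Bob and I are different types" - this is FALSE (a lie) because Carol is a knave and Bob is a knave.
- Bob (knave) says "Exactly 1 of us is a knight" - this is FALSE (a lie) because there are 0 knights.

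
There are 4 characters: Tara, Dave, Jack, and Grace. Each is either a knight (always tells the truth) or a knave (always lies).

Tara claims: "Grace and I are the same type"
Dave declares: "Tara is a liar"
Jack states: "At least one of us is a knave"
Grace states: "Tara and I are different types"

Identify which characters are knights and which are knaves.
Tara is a knave.
Dave is a knight.
Jack is a knight.
Grace is a knight.

Verification:
- Tara (knave) says "Grace and I are the same type" - this is FALSE (a lie) because Tara is a knave and Grace is a knight.
- Dave (knight) says "Tara is a liar" - this is TRUE because Tara is a knave.
- Jack (knight) says "At least one of us is a knave" - this is TRUE because Tara is a knave.
- Grace (knight) says "Tara and I are different types" - this is TRUE because Grace is a knight and Tara is a knave.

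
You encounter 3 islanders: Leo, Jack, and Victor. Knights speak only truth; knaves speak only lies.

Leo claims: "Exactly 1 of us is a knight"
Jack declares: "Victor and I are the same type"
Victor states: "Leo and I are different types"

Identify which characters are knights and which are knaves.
Leo is a knave.
Jack is a knight.
Victor is a knight.

Verification:
- Leo (knave) says "Exactly 1 of us is a knight" - this is FALSE (a lie) because there are 2 knights.
- Jack (knight) says "Victor and I are the same type" - this is TRUE because Jack is a knight and Victor is a knight.
- Victor (knight) says "Leo and I are different types" - this is TRUE because Victor is a knight and Leo is a knave.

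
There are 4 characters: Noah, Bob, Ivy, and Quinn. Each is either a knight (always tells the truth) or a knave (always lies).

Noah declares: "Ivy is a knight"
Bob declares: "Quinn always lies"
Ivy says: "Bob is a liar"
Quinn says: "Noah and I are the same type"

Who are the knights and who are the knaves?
Noah is a knight.
Bob is a knave.
Ivy is a knight.
Quinn is a knight.

Verification:
- Noah (knight) says "Ivy is a knight" - this is TRUE because Ivy is a knight.
- Bob (knave) says "Quinn always lies" - this is FALSE (a lie) because Quinn is a knight.
- Ivy (knight) says "Bob is a liar" - this is TRUE because Bob is a knave.
- Quinn (knight) says "Noah and I are the same type" - this is TRUE because Quinn is a knight and Noah is a knight.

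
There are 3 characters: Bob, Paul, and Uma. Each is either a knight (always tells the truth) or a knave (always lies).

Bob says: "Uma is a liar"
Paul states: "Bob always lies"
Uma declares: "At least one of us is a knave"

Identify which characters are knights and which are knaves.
Bob is a knave.
Paul is a knight.
Uma is a knight.

Verification:
- Bob (knave) says "Uma is a liar" - this is FALSE (a lie) because Uma is a knight.
- Paul (knight) says "Bob always lies" - this is TRUE because Bob is a knave.
- Uma (knight) says "At least one of us is a knave" - this is TRUE because Bob is a knave.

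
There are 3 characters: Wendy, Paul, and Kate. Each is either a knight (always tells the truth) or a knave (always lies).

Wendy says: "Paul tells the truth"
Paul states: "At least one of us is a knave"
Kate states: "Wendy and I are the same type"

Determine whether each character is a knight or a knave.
Wendy is a knight.
Paul is a knight.
Kate is a knave.

Verification:
- Wendy (knight) says "Paul tells the truth" - this is TRUE because Paul is a knight.
- Paul (knight) says "At least one of us is a knave" - this is TRUE because Kate is a knave.
- Kate (knave) says "Wendy and I are the same type" - this is FALSE (a lie) because Kate is a knave and Wendy is a knight.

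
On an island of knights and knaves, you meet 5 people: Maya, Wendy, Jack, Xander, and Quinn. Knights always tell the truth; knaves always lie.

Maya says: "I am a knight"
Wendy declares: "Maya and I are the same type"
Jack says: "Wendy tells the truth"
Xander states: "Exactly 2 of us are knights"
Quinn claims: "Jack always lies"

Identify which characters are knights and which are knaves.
Maya is a knight.
Wendy is a knight.
Jack is a knight.
Xander is a knave.
Quinn is a knave.

Verification:
- Maya (knight) says "I am a knight" - this is TRUE because Maya is a knight.
- Wendy (knight) says "Maya and I are the same type" - this is TRUE because Wendy is a knight and Maya is a knight.
- Jack (knight) says "Wendy tells the truth" - this is TRUE because Wendy is a knight.
- Xander (knave) says "Exactly 2 of us are knights" - this is FALSE (a lie) because there are 3 knights.
- Quinn (knave) says "Jack always lies" - this is FALSE (a lie) because Jack is a knight.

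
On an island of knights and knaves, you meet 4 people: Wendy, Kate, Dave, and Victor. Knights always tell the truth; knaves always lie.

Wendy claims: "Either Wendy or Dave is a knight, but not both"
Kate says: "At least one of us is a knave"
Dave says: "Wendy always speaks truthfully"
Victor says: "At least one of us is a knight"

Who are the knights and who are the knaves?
Wendy is a knave.
Kate is a knight.
Dave is a knave.
Victor is a knight.

Verification:
- Wendy (knave) says "Either Wendy or Dave is a knight, but not both" - this is FALSE (a lie) because Wendy is a knave and Dave is a knave.
- Kate (knight) says "At least one of us is a knave" - this is TRUE because Wendy and Dave are knaves.
- Dave (knave) says "Wendy always speaks truthfully" - this is FALSE (a lie) because Wendy is a knave.
- Victor (knight) says "At least one of us is a knight" - this is TRUE because Kate and Victor are knights.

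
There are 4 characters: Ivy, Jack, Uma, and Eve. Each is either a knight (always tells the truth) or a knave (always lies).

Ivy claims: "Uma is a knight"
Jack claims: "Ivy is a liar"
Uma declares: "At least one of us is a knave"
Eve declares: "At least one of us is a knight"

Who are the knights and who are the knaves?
Ivy is a knight.
Jack is a knave.
Uma is a knight.
Eve is a knight.

Verification:
- Ivy (knight) says "Uma is a knight" - this is TRUE because Uma is a knight.
- Jack (knave) says "Ivy is a liar" - this is FALSE (a lie) because Ivy is a knight.
- Uma (knight) says "At least one of us is a knave" - this is TRUE because Jack is a knave.
- Eve (knight) says "At least one of us is a knight" - this is TRUE because Ivy, Uma, and Eve are knights.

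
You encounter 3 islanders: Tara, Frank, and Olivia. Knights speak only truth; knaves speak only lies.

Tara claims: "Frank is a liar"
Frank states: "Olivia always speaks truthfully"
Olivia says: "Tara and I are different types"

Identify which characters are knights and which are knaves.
Tara is a knave.
Frank is a knight.
Olivia is a knight.

Verification:
- Tara (knave) says "Frank is a liar" - this is FALSE (a lie) because Frank is a knight.
- Frank (knight) says "Olivia always speaks truthfully" - this is TRUE because Olivia is a knight.
- Olivia (knight) says "Tara and I are different types" - this is TRUE because Olivia is a knight and Tara is a knave.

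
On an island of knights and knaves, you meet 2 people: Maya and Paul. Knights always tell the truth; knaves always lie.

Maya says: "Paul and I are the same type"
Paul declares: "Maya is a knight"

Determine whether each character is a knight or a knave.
Maya is a knight.
Paul is a knight.

Verification:
- Maya (knight) says "Paul and I are the same type" - this is TRUE because Maya is a knight and Paul is a knight.
- Paul (knight) says "Maya is a knight" - this is TRUE because Maya is a knight.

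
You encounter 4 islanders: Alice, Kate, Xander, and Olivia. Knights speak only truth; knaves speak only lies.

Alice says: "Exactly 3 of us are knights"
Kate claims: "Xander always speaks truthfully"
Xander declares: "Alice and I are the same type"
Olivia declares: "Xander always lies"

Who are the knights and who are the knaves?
Alice is a knight.
Kate is a knight.
Xander is a knight.
Olivia is a knave.

Verification:
- Alice (knight) says "Exactly 3 of us are knights" - this is TRUE because there are 3 knights.
- Kate (knight) says "Xander always speaks truthfully" - this is TRUE because Xander is a knight.
- Xander (knight) says "Alice and I are the same type" - this is TRUE because Xander is a knight and Alice is a knight.
- Olivia (knave) says "Xander always lies" - this is FALSE (a lie) because Xander is a knight.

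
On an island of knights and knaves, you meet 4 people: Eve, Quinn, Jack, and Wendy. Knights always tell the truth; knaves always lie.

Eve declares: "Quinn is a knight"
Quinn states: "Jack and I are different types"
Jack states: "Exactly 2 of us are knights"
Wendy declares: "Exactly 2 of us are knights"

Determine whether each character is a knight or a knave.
Eve is a knave.
Quinn is a knave.
Jack is a knave.
Wendy is a knave.

Verification:
- Eve (knave) says "Quinn is a knight" - this is FALSE (a lie) because Quinn is a knave.
- Quinn (knave) says "Jack and I are different types" - this is FALSE (a lie) because Quinn is a knave and Jack is a knave.
- Jack (knave) says "Exactly 2 of us are knights" - this is FALSE (a lie) because there are 0 knights.
- Wendy (knave) says "Exactly 2 of us are knights" - this is FALSE (a lie) because there are 0 knights.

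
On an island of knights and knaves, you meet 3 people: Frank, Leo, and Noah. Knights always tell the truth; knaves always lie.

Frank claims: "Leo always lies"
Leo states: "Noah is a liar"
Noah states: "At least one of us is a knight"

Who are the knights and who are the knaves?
Frank is a knight.
Leo is a knave.
Noah is a knight.

Verification:
- Frank (knight) says "Leo always lies" - this is TRUE because Leo is a knave.
- Leo (knave) says "Noah is a liar" - this is FALSE (a lie) because Noah is a knight.
- Noah (knight) says "At least one of us is a knight" - this is TRUE because Frank and Noah are knights.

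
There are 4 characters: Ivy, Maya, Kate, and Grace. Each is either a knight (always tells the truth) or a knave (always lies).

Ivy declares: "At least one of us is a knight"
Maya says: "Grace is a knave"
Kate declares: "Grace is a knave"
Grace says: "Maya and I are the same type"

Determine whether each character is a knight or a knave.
Ivy is a knight.
Maya is a knight.
Kate is a knight.
Grace is a knave.

Verification:
- Ivy (knight) says "At least one of us is a knight" - this is TRUE because Ivy, Maya, and Kate are knights.
- Maya (knight) says "Grace is a knave" - this is TRUE because Grace is a knave.
- Kate (knight) says "Grace is a knave" - this is TRUE because Grace is a knave.
- Grace (knave) says "Maya and I are the same type" - this is FALSE (a lie) because Grace is a knave and Maya is a knight.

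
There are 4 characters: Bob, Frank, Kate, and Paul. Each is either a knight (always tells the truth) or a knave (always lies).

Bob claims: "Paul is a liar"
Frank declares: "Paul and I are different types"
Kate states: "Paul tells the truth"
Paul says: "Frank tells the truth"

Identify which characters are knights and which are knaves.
Bob is a knight.
Frank is a knave.
Kate is a knave.
Paul is a knave.

Verification:
- Bob (knight) says "Paul is a liar" - this is TRUE because Paul is a knave.
- Frank (knave) says "Paul and I are different types" - this is FALSE (a lie) because Frank is a knave and Paul is a knave.
- Kate (knave) says "Paul tells the truth" - this is FALSE (a lie) because Paul is a knave.
- Paul (knave) says "Frank tells the truth" - this is FALSE (a lie) because Frank is a knave.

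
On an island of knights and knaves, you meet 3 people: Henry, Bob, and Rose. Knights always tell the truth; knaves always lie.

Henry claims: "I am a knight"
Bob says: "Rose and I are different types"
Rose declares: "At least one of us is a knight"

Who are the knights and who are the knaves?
Henry is a knave.
Bob is a knave.
Rose is a knave.

Verification:
- Henry (knave) says "I am a knight" - this is FALSE (a lie) because Henry is a knave.
- Bob (knave) says "Rose and I are different types" - this is FALSE (a lie) because Bob is a knave and Rose is a knave.
- Rose (knave) says "At least one of us is a knight" - this is FALSE (a lie) because no one is a knight.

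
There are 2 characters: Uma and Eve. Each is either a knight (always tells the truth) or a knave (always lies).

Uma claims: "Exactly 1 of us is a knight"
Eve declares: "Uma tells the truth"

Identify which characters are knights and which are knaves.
Uma is a knave.
Eve is a knave.

Verification:
- Uma (knave) says "Exactly 1 of us is a knight" - this is FALSE (a lie) because there are 0 knights.
- Eve (knave) says "Uma tells the truth" - this is FALSE (a lie) because Uma is a knave.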